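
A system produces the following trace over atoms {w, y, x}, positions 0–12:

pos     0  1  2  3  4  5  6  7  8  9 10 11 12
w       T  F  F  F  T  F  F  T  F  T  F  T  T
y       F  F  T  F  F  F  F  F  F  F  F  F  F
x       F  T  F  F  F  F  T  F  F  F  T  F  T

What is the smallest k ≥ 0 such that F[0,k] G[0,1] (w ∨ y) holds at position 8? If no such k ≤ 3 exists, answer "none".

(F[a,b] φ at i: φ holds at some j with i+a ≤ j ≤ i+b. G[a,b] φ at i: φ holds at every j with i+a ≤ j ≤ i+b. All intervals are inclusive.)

Scan j = 8,9,… for G[0,1] (w ∨ y):
  j=8: fails
  j=9: fails
  j=10: fails
  j=11: holds
First hit at j=11, so smallest k = 11-8 = 3.

3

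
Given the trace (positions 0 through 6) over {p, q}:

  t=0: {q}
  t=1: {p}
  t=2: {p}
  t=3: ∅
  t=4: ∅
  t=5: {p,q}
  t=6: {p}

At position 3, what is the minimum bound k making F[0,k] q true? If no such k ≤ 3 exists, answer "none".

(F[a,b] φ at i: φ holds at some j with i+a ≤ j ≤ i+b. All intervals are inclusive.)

Scan j = 3,4,… for q:
  j=3: fails
  j=4: fails
  j=5: holds
First hit at j=5, so smallest k = 5-3 = 2.

2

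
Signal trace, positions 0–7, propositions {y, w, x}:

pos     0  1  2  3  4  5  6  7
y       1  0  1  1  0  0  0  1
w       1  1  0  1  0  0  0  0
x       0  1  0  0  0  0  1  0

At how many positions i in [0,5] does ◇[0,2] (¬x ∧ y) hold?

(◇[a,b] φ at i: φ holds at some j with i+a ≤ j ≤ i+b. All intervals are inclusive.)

Evaluate at each i in [0,5]:
  i=0: ✓ (witness j=0)
  i=1: ✓ (witness j=2)
  i=2: ✓ (witness j=2)
  i=3: ✓ (witness j=3)
  i=4: ✗ (none in [4,6])
  i=5: ✓ (witness j=7)
Positions where it holds: {0, 1, 2, 3, 5} → 5.

5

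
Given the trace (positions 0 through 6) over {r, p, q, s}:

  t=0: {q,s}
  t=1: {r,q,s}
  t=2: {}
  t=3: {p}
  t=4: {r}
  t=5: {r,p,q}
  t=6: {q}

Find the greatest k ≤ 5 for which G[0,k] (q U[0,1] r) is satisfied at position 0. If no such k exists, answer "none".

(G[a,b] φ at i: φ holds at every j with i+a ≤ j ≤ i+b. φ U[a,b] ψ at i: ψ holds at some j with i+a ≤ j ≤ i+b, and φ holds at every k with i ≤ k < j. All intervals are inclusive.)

(q U[0,1] r) must hold from j=0 onward; find where it first fails.
  j=0: holds
  j=1: holds
  j=2: fails
Holds on [0,1], so largest k = 1.

1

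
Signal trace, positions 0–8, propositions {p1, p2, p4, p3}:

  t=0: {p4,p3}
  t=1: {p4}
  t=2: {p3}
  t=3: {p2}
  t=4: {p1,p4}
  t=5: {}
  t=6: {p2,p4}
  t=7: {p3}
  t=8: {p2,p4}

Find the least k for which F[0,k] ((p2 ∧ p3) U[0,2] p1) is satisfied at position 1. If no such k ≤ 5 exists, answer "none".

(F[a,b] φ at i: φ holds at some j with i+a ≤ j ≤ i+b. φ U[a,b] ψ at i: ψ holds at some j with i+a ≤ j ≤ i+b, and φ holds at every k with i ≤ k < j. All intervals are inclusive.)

3

Scan j = 1,2,… for ((p2 ∧ p3) U[0,2] p1):
  j=1: fails
  j=2: fails
  j=3: fails
  j=4: holds
First hit at j=4, so smallest k = 4-1 = 3.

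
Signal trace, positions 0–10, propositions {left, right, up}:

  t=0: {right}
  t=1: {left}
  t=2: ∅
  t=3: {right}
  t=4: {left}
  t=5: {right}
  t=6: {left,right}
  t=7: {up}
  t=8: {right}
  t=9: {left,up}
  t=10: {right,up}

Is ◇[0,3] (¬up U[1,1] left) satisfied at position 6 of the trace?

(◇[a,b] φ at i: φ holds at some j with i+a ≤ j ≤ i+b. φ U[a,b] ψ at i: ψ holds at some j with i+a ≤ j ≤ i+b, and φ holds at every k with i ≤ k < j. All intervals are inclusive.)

Check (¬up U[1,1] left) at each j in [6,9]:
  j=6: fails
  j=7: fails
  j=8: holds
  j=9: fails
Found at j=8 → formula holds.

Yes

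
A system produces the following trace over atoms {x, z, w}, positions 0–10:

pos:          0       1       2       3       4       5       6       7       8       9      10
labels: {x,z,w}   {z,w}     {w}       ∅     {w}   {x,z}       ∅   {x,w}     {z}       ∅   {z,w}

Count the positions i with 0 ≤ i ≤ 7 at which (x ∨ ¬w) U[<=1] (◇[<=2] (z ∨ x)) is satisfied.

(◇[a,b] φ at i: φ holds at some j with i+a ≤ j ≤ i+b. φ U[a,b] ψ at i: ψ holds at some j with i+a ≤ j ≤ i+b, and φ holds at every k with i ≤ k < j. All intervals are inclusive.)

7

Evaluate at each i in [0,7]:
  i=0: ✓ (rhs at j=0)
  i=1: ✓ (rhs at j=1)
  i=2: ✗ (lhs fails at k=2 before rhs at j=3)
  i=3: ✓ (rhs at j=3)
  i=4: ✓ (rhs at j=4)
  i=5: ✓ (rhs at j=5)
  i=6: ✓ (rhs at j=6)
  i=7: ✓ (rhs at j=7)
Positions where it holds: {0, 1, 3, 4, 5, 6, 7} → 7.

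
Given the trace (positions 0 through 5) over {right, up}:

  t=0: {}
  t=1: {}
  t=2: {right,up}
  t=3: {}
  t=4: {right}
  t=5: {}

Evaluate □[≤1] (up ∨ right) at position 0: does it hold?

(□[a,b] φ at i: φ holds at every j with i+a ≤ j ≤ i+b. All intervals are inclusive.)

No

Check (up ∨ right) at every j in [0,1]:
  j=0: false
  j=1: false
Fails at j=0 → formula fails.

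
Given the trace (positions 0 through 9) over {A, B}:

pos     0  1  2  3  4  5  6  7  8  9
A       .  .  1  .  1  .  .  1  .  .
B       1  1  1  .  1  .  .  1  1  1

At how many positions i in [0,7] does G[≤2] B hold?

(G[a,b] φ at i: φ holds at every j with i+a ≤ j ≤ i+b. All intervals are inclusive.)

Evaluate at each i in [0,7]:
  i=0: ✓ (all of [0,2])
  i=1: ✗ (fails at j=3)
  i=2: ✗ (fails at j=3)
  i=3: ✗ (fails at j=3)
  i=4: ✗ (fails at j=5)
  i=5: ✗ (fails at j=5)
  i=6: ✗ (fails at j=6)
  i=7: ✓ (all of [7,9])
Positions where it holds: {0, 7} → 2.

2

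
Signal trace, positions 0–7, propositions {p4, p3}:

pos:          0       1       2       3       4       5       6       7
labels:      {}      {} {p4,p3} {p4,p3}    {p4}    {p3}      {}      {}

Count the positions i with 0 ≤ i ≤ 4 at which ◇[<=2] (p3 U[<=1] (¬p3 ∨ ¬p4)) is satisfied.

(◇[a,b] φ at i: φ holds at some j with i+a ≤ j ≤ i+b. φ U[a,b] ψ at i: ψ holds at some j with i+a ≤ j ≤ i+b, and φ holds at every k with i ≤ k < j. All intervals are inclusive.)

5

Evaluate at each i in [0,4]:
  i=0: ✓ (witness j=0)
  i=1: ✓ (witness j=1)
  i=2: ✓ (witness j=3)
  i=3: ✓ (witness j=3)
  i=4: ✓ (witness j=4)
Positions where it holds: {0, 1, 2, 3, 4} → 5.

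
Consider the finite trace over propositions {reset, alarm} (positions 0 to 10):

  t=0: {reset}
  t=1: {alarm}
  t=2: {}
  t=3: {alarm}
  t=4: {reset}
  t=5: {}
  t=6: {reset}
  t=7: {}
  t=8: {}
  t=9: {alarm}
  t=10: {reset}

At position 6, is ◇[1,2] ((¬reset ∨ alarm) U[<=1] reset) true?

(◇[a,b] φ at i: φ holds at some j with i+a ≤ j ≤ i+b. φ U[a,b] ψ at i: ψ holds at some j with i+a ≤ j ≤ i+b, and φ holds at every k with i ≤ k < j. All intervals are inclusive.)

Does not hold

Check ((¬reset ∨ alarm) U[<=1] reset) at each j in [7,8]:
  j=7: fails
  j=8: fails
No position in the window satisfies it → formula fails.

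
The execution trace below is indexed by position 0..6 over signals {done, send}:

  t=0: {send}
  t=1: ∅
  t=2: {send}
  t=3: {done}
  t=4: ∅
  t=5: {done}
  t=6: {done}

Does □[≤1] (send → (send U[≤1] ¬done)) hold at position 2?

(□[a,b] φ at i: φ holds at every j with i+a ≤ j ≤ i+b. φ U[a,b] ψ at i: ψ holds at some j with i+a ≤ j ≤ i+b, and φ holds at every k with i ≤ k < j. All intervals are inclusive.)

Check (send → (send U[≤1] ¬done)) at every j in [2,3]:
  j=2: antecedent true; consequent holds → ✓
  j=3: antecedent false → ✓
All positions satisfy it → formula holds.

Holds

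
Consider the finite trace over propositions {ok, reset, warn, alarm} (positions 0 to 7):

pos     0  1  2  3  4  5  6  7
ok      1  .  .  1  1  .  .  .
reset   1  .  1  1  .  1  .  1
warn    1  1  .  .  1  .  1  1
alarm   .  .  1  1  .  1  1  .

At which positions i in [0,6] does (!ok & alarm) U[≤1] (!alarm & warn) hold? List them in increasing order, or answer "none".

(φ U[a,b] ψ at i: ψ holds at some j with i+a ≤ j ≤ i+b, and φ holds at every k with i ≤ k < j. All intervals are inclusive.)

0, 1, 4, 6

Evaluate at each i in [0,6]:
  i=0: ✓ (rhs at j=0)
  i=1: ✓ (rhs at j=1)
  i=2: ✗ (no rhs in [2,3])
  i=3: ✗ (lhs fails at k=3 before rhs at j=4)
  i=4: ✓ (rhs at j=4)
  i=5: ✗ (no rhs in [5,6])
  i=6: ✓ (rhs at j=7; lhs holds on [6,6])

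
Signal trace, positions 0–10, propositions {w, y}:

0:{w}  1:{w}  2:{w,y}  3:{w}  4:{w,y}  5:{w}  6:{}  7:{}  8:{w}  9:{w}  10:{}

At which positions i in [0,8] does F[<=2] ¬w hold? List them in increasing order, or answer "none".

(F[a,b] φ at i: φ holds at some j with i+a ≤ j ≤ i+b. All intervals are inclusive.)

Evaluate at each i in [0,8]:
  i=0: ✗ (none in [0,2])
  i=1: ✗ (none in [1,3])
  i=2: ✗ (none in [2,4])
  i=3: ✗ (none in [3,5])
  i=4: ✓ (witness j=6)
  i=5: ✓ (witness j=6)
  i=6: ✓ (witness j=6)
  i=7: ✓ (witness j=7)
  i=8: ✓ (witness j=10)

4, 5, 6, 7, 8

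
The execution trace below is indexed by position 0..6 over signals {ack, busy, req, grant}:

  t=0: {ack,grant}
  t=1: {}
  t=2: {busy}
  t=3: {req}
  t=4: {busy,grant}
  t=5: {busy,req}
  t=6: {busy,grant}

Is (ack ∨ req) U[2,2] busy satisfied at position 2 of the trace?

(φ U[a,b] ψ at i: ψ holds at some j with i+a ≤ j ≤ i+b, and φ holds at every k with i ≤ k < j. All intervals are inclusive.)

False

Need some j in [4,4] with busy, and (ack ∨ req) at every k in [2,j-1].
  j=4: busy holds, but (ack ∨ req) fails at k=2 → not this j.
No j in the window works → until fails.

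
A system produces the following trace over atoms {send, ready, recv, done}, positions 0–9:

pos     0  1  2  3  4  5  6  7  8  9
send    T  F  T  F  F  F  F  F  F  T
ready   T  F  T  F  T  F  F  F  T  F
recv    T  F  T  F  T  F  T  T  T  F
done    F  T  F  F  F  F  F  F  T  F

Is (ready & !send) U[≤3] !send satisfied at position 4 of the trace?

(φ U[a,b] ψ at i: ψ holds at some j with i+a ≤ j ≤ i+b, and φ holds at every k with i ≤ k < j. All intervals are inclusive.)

Need some j in [4,7] with !send, and (ready & !send) at every k in [4,j-1].
  j=4: !send holds; no prefix to check → satisfied.

Holds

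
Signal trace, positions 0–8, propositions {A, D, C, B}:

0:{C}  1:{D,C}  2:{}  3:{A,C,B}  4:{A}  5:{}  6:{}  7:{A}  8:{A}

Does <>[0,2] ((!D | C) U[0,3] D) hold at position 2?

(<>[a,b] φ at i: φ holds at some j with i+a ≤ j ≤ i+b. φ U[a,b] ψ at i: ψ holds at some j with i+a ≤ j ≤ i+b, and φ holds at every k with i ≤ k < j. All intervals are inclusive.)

False

Check ((!D | C) U[0,3] D) at each j in [2,4]:
  j=2: fails
  j=3: fails
  j=4: fails
No position in the window satisfies it → formula fails.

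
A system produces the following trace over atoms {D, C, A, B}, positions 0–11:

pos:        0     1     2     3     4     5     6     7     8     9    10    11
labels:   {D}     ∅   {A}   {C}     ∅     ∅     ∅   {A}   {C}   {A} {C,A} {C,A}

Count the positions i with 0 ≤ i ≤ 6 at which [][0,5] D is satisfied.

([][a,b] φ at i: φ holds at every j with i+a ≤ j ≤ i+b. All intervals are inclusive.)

Evaluate at each i in [0,6]:
  i=0: ✗ (fails at j=1)
  i=1: ✗ (fails at j=1)
  i=2: ✗ (fails at j=2)
  i=3: ✗ (fails at j=3)
  i=4: ✗ (fails at j=4)
  i=5: ✗ (fails at j=5)
  i=6: ✗ (fails at j=6)
Positions where it holds: {} → 0.

0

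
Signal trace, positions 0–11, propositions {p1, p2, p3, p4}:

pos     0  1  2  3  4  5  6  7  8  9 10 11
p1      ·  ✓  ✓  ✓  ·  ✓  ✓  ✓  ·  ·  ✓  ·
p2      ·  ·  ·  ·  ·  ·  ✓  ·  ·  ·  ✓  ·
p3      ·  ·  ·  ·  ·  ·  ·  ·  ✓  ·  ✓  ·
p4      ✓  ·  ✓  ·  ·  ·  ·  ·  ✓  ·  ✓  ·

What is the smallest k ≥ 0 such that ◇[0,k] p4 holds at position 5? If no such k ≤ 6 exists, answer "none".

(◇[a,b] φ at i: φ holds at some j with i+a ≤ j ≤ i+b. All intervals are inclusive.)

Scan j = 5,6,… for p4:
  j=5: fails
  j=6: fails
  j=7: fails
  j=8: holds
First hit at j=8, so smallest k = 8-5 = 3.

3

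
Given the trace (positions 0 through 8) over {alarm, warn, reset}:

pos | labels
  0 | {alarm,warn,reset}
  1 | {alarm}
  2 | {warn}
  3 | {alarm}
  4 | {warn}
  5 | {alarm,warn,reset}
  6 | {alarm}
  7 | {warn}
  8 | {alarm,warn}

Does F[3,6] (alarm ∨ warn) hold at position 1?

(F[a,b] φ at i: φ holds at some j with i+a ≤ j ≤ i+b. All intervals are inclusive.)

Check (alarm ∨ warn) at each j in [4,7]:
  j=4: true
  j=5: true
  j=6: true
  j=7: true
Found at j=4 → formula holds.

Holds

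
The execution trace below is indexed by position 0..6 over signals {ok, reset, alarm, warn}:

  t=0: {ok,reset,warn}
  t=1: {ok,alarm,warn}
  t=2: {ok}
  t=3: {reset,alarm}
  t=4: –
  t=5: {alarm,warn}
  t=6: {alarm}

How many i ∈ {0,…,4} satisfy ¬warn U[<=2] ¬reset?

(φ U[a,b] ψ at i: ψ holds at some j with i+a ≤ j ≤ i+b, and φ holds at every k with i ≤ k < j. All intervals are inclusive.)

Evaluate at each i in [0,4]:
  i=0: ✗ (lhs fails at k=0 before rhs at j=1)
  i=1: ✓ (rhs at j=1)
  i=2: ✓ (rhs at j=2)
  i=3: ✓ (rhs at j=4; lhs holds on [3,3])
  i=4: ✓ (rhs at j=4)
Positions where it holds: {1, 2, 3, 4} → 4.

4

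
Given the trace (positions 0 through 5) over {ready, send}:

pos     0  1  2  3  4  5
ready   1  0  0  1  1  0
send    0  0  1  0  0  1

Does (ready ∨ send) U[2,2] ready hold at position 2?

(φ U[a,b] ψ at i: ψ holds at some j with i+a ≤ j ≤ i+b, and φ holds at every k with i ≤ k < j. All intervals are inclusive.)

Need some j in [4,4] with ready, and (ready ∨ send) at every k in [2,j-1].
  j=4: ready holds; (ready ∨ send) holds at every k in [2,3] → satisfied.

True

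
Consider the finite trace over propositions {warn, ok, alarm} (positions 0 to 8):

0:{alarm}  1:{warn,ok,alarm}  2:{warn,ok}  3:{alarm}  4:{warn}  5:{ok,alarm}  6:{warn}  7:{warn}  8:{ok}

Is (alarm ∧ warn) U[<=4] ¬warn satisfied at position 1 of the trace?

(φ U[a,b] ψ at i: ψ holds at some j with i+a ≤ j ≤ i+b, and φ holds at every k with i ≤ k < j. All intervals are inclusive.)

Need some j in [1,5] with ¬warn, and (alarm ∧ warn) at every k in [1,j-1].
  j=1: ¬warn false.
  j=2: ¬warn false.
  j=3: ¬warn holds, but (alarm ∧ warn) fails at k=2 → not this j.
  j=4: ¬warn false.
  j=5: ¬warn holds, but (alarm ∧ warn) fails at k=2 → not this j.
No j in the window works → until fails.

No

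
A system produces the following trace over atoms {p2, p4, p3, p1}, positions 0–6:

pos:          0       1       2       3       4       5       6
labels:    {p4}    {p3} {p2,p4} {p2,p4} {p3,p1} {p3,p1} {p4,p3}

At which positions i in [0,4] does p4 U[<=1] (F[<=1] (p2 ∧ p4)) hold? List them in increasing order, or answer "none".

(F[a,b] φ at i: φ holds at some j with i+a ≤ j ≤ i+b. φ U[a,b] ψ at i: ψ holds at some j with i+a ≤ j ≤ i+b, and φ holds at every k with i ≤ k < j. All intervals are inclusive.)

0, 1, 2, 3

Evaluate at each i in [0,4]:
  i=0: ✓ (rhs at j=1; lhs holds on [0,0])
  i=1: ✓ (rhs at j=1)
  i=2: ✓ (rhs at j=2)
  i=3: ✓ (rhs at j=3)
  i=4: ✗ (no rhs in [4,5])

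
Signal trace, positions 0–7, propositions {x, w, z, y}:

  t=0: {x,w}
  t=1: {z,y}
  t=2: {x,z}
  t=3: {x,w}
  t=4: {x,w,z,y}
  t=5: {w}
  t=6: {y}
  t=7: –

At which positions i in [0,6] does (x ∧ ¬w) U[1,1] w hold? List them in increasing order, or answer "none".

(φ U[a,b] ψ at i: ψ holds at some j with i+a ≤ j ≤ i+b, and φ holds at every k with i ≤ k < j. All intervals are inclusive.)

2

Evaluate at each i in [0,6]:
  i=0: ✗ (no rhs in [1,1])
  i=1: ✗ (no rhs in [2,2])
  i=2: ✓ (rhs at j=3; lhs holds on [2,2])
  i=3: ✗ (lhs fails at k=3 before rhs at j=4)
  i=4: ✗ (lhs fails at k=4 before rhs at j=5)
  i=5: ✗ (no rhs in [6,6])
  i=6: ✗ (no rhs in [7,7])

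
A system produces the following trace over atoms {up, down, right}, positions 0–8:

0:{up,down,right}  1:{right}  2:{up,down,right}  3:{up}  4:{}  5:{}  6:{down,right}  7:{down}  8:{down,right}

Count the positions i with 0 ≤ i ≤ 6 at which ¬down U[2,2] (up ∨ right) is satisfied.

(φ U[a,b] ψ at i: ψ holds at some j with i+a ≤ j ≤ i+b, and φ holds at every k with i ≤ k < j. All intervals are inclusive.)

1

Evaluate at each i in [0,6]:
  i=0: ✗ (lhs fails at k=0 before rhs at j=2)
  i=1: ✗ (lhs fails at k=2 before rhs at j=3)
  i=2: ✗ (no rhs in [4,4])
  i=3: ✗ (no rhs in [5,5])
  i=4: ✓ (rhs at j=6; lhs holds on [4,5])
  i=5: ✗ (no rhs in [7,7])
  i=6: ✗ (lhs fails at k=6 before rhs at j=8)
Positions where it holds: {4} → 1.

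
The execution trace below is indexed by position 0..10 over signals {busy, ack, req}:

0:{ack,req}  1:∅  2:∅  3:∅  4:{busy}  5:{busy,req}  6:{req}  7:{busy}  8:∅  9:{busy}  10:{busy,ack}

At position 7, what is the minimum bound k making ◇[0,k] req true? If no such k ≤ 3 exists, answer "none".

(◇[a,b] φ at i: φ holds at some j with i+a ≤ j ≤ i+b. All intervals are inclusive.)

Scan j = 7,8,… for req:
  j=7: fails
  j=8: fails
  j=9: fails
  j=10: fails
No j in [7,10] satisfies it → none.

none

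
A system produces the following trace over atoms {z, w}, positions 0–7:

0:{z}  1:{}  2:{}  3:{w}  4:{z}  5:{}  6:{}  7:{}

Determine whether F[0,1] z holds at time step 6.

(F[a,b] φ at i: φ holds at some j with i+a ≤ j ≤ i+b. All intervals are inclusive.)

Does not hold

Check z at each j in [6,7]:
  j=6: false
  j=7: false
No position in the window satisfies it → formula fails.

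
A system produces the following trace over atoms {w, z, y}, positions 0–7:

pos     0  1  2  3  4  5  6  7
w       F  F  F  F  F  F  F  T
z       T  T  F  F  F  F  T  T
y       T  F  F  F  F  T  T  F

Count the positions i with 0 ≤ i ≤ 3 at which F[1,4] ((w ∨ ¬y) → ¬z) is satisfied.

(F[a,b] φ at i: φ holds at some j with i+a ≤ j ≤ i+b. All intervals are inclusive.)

4

Evaluate at each i in [0,3]:
  i=0: ✓ (witness j=2)
  i=1: ✓ (witness j=2)
  i=2: ✓ (witness j=3)
  i=3: ✓ (witness j=4)
Positions where it holds: {0, 1, 2, 3} → 4.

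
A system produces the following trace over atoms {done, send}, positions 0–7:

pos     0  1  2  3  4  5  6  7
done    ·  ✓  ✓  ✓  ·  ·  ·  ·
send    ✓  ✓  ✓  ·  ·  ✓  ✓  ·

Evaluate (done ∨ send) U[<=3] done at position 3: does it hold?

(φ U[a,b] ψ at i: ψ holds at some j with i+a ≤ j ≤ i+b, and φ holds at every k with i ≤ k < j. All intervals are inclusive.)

Holds

Need some j in [3,6] with done, and (done ∨ send) at every k in [3,j-1].
  j=3: done holds; no prefix to check → satisfied.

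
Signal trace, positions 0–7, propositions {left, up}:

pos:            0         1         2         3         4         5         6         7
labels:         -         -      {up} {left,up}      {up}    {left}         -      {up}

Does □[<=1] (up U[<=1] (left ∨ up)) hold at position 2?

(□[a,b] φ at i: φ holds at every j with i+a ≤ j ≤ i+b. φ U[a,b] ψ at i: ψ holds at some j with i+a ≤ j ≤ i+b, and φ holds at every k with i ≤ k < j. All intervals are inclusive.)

Yes

Check (up U[<=1] (left ∨ up)) at every j in [2,3]:
  j=2: holds
  j=3: holds
All positions satisfy it → formula holds.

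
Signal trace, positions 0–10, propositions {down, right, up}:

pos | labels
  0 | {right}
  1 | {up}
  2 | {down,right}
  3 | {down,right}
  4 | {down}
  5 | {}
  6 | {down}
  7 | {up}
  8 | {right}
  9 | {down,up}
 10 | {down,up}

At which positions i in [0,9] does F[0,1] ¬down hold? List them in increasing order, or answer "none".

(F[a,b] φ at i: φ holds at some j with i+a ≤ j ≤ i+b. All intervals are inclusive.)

0, 1, 4, 5, 6, 7, 8

Evaluate at each i in [0,9]:
  i=0: ✓ (witness j=0)
  i=1: ✓ (witness j=1)
  i=2: ✗ (none in [2,3])
  i=3: ✗ (none in [3,4])
  i=4: ✓ (witness j=5)
  i=5: ✓ (witness j=5)
  i=6: ✓ (witness j=7)
  i=7: ✓ (witness j=7)
  i=8: ✓ (witness j=8)
  i=9: ✗ (none in [9,10])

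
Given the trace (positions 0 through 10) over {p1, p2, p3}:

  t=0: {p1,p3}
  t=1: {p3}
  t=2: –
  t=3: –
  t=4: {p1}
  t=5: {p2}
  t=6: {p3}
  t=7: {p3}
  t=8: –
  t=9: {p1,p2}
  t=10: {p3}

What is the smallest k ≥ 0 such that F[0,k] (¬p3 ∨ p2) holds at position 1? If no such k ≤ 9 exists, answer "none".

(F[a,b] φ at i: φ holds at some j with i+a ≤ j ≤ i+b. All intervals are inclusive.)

1

Scan j = 1,2,… for (¬p3 ∨ p2):
  j=1: fails
  j=2: holds
First hit at j=2, so smallest k = 2-1 = 1.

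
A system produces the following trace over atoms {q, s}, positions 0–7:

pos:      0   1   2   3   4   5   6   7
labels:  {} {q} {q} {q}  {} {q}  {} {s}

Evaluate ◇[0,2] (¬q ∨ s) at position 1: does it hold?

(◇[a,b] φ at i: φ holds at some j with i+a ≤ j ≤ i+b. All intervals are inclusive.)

No

Check (¬q ∨ s) at each j in [1,3]:
  j=1: false
  j=2: false
  j=3: false
No position in the window satisfies it → formula fails.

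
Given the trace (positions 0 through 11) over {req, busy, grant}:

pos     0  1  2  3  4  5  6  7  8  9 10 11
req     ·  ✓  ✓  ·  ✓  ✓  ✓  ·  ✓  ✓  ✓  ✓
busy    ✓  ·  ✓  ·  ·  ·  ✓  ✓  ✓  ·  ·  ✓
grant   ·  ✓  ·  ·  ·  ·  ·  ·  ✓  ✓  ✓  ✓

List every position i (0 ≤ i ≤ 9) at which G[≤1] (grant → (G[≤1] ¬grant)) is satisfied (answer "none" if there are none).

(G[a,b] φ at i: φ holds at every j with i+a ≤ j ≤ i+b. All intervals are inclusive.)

2, 3, 4, 5, 6

Evaluate at each i in [0,9]:
  i=0: ✗ (fails at j=1)
  i=1: ✗ (fails at j=1)
  i=2: ✓ (all of [2,3])
  i=3: ✓ (all of [3,4])
  i=4: ✓ (all of [4,5])
  i=5: ✓ (all of [5,6])
  i=6: ✓ (all of [6,7])
  i=7: ✗ (fails at j=8)
  i=8: ✗ (fails at j=8)
  i=9: ✗ (fails at j=9)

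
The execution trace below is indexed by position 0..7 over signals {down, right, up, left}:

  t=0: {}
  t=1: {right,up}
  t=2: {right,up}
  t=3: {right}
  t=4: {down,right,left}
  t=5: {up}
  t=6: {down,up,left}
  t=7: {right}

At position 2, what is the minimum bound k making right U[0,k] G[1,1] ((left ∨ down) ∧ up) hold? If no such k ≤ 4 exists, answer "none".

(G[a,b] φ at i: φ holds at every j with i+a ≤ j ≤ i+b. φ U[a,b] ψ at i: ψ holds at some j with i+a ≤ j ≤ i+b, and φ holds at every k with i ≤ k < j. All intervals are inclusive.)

3

Need earliest j ≥ 2 with G[1,1] ((left ∨ down) ∧ up), and right at every k in [2,j-1].
  j=2: rhs fails.
  j=3: rhs fails.
  j=4: rhs fails.
  j=5: rhs holds; lhs holds on [2,4]. k = 3.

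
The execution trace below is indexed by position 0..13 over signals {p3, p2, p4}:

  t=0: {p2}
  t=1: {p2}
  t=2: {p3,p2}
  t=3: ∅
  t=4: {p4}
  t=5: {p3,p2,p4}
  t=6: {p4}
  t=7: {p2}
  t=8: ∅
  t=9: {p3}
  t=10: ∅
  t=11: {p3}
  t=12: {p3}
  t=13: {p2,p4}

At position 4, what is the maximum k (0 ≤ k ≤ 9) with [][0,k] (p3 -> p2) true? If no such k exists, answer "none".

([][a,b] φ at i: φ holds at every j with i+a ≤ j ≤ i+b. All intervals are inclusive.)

4

(p3 -> p2) must hold from j=4 onward; find where it first fails.
  j=4: holds
  j=5: holds
  j=6: holds
  j=7: holds
  j=8: holds
  j=9: fails
Holds on [4,8], so largest k = 4.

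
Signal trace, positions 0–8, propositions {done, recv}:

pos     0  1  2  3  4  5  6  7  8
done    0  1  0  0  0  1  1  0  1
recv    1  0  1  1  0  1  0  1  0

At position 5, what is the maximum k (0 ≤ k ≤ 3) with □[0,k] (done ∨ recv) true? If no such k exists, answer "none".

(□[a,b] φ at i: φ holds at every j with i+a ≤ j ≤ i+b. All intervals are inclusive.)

3

(done ∨ recv) must hold from j=5 onward; find where it first fails.
  j=5: holds
  j=6: holds
  j=7: holds
  j=8: holds
Holds through j=8; largest k = 3.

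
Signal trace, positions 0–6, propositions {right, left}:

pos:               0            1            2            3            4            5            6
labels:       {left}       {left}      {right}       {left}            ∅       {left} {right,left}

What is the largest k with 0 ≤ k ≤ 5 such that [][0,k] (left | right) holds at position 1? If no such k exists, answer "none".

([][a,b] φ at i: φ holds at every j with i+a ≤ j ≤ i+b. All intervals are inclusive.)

(left | right) must hold from j=1 onward; find where it first fails.
  j=1: holds
  j=2: holds
  j=3: holds
  j=4: fails
Holds on [1,3], so largest k = 2.

2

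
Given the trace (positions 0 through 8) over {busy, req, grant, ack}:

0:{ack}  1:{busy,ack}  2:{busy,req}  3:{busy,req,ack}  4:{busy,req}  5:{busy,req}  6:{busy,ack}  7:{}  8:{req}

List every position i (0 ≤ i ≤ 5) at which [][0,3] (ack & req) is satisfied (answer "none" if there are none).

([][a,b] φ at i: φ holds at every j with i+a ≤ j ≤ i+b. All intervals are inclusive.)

none

Evaluate at each i in [0,5]:
  i=0: ✗ (fails at j=0)
  i=1: ✗ (fails at j=1)
  i=2: ✗ (fails at j=2)
  i=3: ✗ (fails at j=4)
  i=4: ✗ (fails at j=4)
  i=5: ✗ (fails at j=5)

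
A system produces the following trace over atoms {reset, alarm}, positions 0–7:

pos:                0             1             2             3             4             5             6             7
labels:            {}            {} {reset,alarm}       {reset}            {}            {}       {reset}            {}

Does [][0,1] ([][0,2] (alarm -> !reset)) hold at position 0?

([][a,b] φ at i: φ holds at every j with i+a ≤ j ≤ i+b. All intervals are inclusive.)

Does not hold

Check [][0,2] (alarm -> !reset) at every j in [0,1]:
  j=0: fails at 2
  j=1: fails at 2
Fails at j=0 → formula fails.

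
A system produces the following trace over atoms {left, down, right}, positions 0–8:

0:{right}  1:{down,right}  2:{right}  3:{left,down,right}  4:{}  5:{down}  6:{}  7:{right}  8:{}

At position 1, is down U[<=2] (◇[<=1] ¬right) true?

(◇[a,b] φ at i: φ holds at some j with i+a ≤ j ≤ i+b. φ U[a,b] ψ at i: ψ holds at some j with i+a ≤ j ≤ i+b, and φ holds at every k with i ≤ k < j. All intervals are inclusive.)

Need some j in [1,3] with ◇[<=1] ¬right, and down at every k in [1,j-1].
  j=1: ◇[<=1] ¬right — fails (none in [1,2]).
  j=2: ◇[<=1] ¬right — fails (none in [2,3]).
  j=3: ◇[<=1] ¬right holds, but down fails at k=2 → not this j.
No j in the window works → until fails.

Does not hold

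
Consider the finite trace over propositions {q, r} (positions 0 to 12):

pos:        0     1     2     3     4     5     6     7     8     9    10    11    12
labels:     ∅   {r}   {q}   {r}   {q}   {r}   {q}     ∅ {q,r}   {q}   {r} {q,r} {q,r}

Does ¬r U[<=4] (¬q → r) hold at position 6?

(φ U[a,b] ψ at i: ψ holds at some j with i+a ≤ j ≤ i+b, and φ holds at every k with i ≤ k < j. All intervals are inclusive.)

Yes

Need some j in [6,10] with (¬q → r), and ¬r at every k in [6,j-1].
  j=6: (¬q → r) holds; no prefix to check → satisfied.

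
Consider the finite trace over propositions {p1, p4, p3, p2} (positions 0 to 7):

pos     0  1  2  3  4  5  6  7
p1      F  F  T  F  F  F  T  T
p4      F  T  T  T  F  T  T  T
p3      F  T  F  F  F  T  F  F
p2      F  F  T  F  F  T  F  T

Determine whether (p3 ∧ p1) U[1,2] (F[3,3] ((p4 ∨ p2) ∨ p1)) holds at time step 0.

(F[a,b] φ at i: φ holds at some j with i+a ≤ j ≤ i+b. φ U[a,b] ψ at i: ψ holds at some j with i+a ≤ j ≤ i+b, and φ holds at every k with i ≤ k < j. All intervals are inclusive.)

Need some j in [1,2] with F[3,3] ((p4 ∨ p2) ∨ p1), and (p3 ∧ p1) at every k in [0,j-1].
  j=1: F[3,3] ((p4 ∨ p2) ∨ p1) — fails (none in [4,4]).
  j=2: F[3,3] ((p4 ∨ p2) ∨ p1) holds, but (p3 ∧ p1) fails at k=0 → not this j.
No j in the window works → until fails.

Does not hold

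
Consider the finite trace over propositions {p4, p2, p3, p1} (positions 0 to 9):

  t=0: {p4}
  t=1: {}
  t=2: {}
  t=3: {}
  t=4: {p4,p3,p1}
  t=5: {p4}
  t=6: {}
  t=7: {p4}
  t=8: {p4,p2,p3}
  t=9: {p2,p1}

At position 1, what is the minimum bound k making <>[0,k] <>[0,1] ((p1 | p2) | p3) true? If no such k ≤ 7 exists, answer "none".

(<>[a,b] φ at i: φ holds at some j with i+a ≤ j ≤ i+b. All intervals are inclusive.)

Scan j = 1,2,… for <>[0,1] ((p1 | p2) | p3):
  j=1: fails
  j=2: fails
  j=3: holds
First hit at j=3, so smallest k = 3-1 = 2.

2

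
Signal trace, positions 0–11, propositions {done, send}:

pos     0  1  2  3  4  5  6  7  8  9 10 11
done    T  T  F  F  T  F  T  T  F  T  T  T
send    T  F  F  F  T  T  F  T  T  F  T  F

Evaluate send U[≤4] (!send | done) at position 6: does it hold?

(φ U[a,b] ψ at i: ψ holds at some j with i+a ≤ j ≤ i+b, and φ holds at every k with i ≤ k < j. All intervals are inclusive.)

Yes

Need some j in [6,10] with (!send | done), and send at every k in [6,j-1].
  j=6: (!send | done) holds; no prefix to check → satisfied.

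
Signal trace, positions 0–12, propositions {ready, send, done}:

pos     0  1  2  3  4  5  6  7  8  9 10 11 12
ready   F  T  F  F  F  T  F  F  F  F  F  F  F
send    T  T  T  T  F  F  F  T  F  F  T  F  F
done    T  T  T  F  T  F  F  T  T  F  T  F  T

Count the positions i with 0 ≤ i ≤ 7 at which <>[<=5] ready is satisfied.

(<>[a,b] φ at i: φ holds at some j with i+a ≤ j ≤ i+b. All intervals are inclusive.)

6

Evaluate at each i in [0,7]:
  i=0: ✓ (witness j=1)
  i=1: ✓ (witness j=1)
  i=2: ✓ (witness j=5)
  i=3: ✓ (witness j=5)
  i=4: ✓ (witness j=5)
  i=5: ✓ (witness j=5)
  i=6: ✗ (none in [6,11])
  i=7: ✗ (none in [7,12])
Positions where it holds: {0, 1, 2, 3, 4, 5} → 6.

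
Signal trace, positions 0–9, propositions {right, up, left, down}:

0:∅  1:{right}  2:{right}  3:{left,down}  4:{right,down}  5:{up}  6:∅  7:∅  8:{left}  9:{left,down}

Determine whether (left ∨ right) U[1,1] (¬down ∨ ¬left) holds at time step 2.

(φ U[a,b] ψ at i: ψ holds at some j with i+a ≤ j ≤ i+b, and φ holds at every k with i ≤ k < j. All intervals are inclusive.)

No

Need some j in [3,3] with (¬down ∨ ¬left), and (left ∨ right) at every k in [2,j-1].
  j=3: (¬down ∨ ¬left) false.
No j in the window works → until fails.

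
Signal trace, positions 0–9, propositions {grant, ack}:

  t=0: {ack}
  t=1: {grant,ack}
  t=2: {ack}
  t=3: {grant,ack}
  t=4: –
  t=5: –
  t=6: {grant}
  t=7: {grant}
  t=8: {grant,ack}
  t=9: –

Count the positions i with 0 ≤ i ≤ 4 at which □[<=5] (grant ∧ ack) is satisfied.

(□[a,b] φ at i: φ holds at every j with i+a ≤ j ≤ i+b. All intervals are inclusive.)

Evaluate at each i in [0,4]:
  i=0: ✗ (fails at j=0)
  i=1: ✗ (fails at j=2)
  i=2: ✗ (fails at j=2)
  i=3: ✗ (fails at j=4)
  i=4: ✗ (fails at j=4)
Positions where it holds: {} → 0.

0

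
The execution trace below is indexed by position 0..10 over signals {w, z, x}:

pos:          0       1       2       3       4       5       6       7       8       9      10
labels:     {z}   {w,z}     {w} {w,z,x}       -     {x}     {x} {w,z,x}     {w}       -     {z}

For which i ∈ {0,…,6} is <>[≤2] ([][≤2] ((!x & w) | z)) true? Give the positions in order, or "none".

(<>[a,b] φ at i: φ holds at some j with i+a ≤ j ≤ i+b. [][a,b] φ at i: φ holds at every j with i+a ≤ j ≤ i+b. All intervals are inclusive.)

Evaluate at each i in [0,6]:
  i=0: ✓ (witness j=0)
  i=1: ✓ (witness j=1)
  i=2: ✗ (none in [2,4])
  i=3: ✗ (none in [3,5])
  i=4: ✗ (none in [4,6])
  i=5: ✗ (none in [5,7])
  i=6: ✗ (none in [6,8])

0, 1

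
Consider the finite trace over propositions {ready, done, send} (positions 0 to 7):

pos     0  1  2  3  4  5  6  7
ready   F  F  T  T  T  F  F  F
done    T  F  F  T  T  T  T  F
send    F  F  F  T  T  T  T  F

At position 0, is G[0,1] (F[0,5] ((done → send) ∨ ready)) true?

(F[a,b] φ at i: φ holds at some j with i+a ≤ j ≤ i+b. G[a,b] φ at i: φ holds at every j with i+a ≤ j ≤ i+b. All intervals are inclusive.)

Check F[0,5] ((done → send) ∨ ready) at every j in [0,1]:
  j=0: holds (witness at 1)
  j=1: holds (witness at 1)
All positions satisfy it → formula holds.

True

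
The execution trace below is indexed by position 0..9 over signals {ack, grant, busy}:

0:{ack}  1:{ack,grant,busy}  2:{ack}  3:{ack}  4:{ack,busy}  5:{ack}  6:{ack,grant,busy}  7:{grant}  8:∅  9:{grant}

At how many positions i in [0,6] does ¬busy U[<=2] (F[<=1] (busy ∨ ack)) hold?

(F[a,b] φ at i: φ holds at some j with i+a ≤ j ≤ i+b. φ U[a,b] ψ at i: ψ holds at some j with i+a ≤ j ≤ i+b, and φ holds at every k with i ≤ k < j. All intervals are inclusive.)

7

Evaluate at each i in [0,6]:
  i=0: ✓ (rhs at j=0)
  i=1: ✓ (rhs at j=1)
  i=2: ✓ (rhs at j=2)
  i=3: ✓ (rhs at j=3)
  i=4: ✓ (rhs at j=4)
  i=5: ✓ (rhs at j=5)
  i=6: ✓ (rhs at j=6)
Positions where it holds: {0, 1, 2, 3, 4, 5, 6} → 7.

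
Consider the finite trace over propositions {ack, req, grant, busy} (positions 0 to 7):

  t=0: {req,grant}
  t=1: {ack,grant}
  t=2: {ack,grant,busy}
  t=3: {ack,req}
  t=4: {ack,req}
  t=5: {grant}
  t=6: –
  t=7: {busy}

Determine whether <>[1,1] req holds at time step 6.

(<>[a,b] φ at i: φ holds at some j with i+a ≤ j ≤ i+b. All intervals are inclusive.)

Does not hold

Check req at each j in [7,7]:
  j=7: false
No position in the window satisfies it → formula fails.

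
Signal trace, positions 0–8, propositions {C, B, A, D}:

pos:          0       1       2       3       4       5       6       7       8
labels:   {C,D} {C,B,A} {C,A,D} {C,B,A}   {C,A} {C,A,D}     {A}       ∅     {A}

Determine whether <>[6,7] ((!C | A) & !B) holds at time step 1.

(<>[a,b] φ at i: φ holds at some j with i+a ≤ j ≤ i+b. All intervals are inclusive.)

Holds

Check ((!C | A) & !B) at each j in [7,8]:
  j=7: true
  j=8: true
Found at j=7 → formula holds.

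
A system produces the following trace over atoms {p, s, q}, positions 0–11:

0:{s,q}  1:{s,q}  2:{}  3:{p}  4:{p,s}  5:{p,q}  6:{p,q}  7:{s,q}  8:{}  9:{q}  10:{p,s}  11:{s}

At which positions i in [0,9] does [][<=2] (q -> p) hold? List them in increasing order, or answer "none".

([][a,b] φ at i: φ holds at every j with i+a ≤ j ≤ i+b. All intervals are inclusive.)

Evaluate at each i in [0,9]:
  i=0: ✗ (fails at j=0)
  i=1: ✗ (fails at j=1)
  i=2: ✓ (all of [2,4])
  i=3: ✓ (all of [3,5])
  i=4: ✓ (all of [4,6])
  i=5: ✗ (fails at j=7)
  i=6: ✗ (fails at j=7)
  i=7: ✗ (fails at j=7)
  i=8: ✗ (fails at j=9)
  i=9: ✗ (fails at j=9)

2, 3, 4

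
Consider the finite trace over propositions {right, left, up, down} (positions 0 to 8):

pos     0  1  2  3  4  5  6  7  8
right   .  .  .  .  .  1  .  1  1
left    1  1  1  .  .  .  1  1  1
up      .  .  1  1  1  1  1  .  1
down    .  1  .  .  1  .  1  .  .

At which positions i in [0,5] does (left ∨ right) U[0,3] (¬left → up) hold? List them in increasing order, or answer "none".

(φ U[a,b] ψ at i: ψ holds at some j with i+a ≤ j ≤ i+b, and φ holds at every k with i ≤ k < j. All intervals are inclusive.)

Evaluate at each i in [0,5]:
  i=0: ✓ (rhs at j=0)
  i=1: ✓ (rhs at j=1)
  i=2: ✓ (rhs at j=2)
  i=3: ✓ (rhs at j=3)
  i=4: ✓ (rhs at j=4)
  i=5: ✓ (rhs at j=5)

0, 1, 2, 3, 4, 5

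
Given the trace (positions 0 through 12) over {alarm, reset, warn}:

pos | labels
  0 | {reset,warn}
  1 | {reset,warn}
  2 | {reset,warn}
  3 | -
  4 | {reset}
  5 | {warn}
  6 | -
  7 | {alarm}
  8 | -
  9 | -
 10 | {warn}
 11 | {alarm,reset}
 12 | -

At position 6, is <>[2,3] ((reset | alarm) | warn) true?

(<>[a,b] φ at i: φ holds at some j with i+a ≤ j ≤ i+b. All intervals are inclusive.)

False

Check ((reset | alarm) | warn) at each j in [8,9]:
  j=8: false
  j=9: false
No position in the window satisfies it → formula fails.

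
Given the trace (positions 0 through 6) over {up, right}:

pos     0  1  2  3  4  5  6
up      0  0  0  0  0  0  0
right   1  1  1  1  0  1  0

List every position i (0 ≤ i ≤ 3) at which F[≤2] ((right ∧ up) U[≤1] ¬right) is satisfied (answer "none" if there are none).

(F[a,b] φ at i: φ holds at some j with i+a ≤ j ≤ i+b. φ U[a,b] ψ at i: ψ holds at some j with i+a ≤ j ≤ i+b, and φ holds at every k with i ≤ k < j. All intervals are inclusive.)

Evaluate at each i in [0,3]:
  i=0: ✗ (none in [0,2])
  i=1: ✗ (none in [1,3])
  i=2: ✓ (witness j=4)
  i=3: ✓ (witness j=4)

2, 3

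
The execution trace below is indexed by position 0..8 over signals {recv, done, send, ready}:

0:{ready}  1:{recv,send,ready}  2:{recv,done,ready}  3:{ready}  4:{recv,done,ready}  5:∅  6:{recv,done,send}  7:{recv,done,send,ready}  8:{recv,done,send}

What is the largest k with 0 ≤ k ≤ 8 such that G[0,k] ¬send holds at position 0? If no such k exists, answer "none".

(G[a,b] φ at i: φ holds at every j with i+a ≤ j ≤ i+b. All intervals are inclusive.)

¬send must hold from j=0 onward; find where it first fails.
  j=0: holds
  j=1: fails
Holds on [0,0], so largest k = 0.

0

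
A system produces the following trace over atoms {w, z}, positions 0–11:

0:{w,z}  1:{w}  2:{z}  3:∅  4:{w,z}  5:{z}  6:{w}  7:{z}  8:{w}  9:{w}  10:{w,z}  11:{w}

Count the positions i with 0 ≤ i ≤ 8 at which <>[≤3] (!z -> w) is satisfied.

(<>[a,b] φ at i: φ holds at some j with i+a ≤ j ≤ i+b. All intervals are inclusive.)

Evaluate at each i in [0,8]:
  i=0: ✓ (witness j=0)
  i=1: ✓ (witness j=1)
  i=2: ✓ (witness j=2)
  i=3: ✓ (witness j=4)
  i=4: ✓ (witness j=4)
  i=5: ✓ (witness j=5)
  i=6: ✓ (witness j=6)
  i=7: ✓ (witness j=7)
  i=8: ✓ (witness j=8)
Positions where it holds: {0, 1, 2, 3, 4, 5, 6, 7, 8} → 9.

9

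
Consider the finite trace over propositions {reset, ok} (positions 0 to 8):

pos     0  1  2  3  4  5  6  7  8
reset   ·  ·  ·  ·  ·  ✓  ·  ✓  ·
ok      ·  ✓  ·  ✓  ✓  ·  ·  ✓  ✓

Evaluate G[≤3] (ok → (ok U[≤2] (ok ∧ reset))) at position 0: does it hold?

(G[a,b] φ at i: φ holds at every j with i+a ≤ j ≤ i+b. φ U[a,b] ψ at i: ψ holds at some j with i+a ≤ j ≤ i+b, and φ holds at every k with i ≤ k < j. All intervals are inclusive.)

Check (ok → (ok U[≤2] (ok ∧ reset))) at every j in [0,3]:
  j=0: antecedent false → ✓
  j=1: antecedent true; consequent fails → ✗
  j=2: antecedent false → ✓
  j=3: antecedent true; consequent fails → ✗
Fails at j=1 → formula fails.

False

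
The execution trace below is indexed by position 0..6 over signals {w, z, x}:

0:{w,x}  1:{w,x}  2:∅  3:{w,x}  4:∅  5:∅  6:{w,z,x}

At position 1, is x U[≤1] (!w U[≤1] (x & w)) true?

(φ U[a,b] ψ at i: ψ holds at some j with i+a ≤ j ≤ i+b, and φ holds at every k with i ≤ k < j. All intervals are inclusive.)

Need some j in [1,2] with (!w U[≤1] (x & w)), and x at every k in [1,j-1].
  j=1: (!w U[≤1] (x & w)) holds; no prefix to check → satisfied.

True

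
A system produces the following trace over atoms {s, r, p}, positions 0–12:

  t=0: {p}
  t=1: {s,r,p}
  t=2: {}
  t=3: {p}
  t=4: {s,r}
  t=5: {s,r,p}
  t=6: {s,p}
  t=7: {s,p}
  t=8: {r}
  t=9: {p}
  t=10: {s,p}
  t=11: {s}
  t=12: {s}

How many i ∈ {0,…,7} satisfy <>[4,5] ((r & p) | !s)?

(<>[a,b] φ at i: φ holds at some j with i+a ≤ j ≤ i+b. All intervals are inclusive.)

Evaluate at each i in [0,7]:
  i=0: ✓ (witness j=5)
  i=1: ✓ (witness j=5)
  i=2: ✗ (none in [6,7])
  i=3: ✓ (witness j=8)
  i=4: ✓ (witness j=8)
  i=5: ✓ (witness j=9)
  i=6: ✗ (none in [10,11])
  i=7: ✗ (none in [11,12])
Positions where it holds: {0, 1, 3, 4, 5} → 5.

5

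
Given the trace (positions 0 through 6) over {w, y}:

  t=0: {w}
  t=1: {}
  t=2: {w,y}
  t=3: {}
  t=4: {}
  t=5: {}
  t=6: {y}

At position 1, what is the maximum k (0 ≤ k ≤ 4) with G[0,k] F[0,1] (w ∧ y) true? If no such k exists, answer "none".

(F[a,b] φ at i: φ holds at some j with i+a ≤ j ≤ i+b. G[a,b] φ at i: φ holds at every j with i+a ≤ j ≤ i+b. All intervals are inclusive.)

1

F[0,1] (w ∧ y) must hold from j=1 onward; find where it first fails.
  j=1: holds
  j=2: holds
  j=3: fails
Holds on [1,2], so largest k = 1.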